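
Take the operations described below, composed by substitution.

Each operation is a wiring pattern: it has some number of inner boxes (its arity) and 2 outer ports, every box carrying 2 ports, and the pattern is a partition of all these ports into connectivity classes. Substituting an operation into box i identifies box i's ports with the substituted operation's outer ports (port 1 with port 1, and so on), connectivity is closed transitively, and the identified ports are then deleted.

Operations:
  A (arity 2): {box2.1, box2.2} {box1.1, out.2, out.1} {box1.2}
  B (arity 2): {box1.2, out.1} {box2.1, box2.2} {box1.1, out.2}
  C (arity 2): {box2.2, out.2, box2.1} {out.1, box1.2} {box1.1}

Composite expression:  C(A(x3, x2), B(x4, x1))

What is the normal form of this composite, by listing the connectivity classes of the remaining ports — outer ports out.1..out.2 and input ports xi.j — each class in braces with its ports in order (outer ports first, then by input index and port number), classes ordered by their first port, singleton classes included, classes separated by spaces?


{out.1, x3.1} {out.2, x4.1, x4.2} {x1.1, x1.2} {x2.1, x2.2} {x3.2}


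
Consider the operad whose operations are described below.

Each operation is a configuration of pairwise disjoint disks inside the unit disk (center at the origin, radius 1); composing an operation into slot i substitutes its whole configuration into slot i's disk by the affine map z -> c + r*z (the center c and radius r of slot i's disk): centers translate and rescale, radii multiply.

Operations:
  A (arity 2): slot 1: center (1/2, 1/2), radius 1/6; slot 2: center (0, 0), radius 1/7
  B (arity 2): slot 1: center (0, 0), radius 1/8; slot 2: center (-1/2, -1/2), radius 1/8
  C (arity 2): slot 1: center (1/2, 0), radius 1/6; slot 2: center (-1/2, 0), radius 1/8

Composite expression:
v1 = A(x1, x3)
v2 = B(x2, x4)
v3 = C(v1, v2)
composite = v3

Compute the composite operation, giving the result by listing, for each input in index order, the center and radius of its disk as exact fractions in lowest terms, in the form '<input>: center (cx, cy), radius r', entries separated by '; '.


Nesting under C composes maps z -> c + r*z down each x-path.
x1 passes through 2 substitutions, ending at center (7/12, 1/12), radius 1/36
x3 passes through 2 substitutions, ending at center (1/2, 0), radius 1/42
x2 passes through 2 substitutions, ending at center (-1/2, 0), radius 1/64
x4 passes through 2 substitutions, ending at center (-9/16, -1/16), radius 1/64

x1: center (7/12, 1/12), radius 1/36; x2: center (-1/2, 0), radius 1/64; x3: center (1/2, 0), radius 1/42; x4: center (-9/16, -1/16), radius 1/64


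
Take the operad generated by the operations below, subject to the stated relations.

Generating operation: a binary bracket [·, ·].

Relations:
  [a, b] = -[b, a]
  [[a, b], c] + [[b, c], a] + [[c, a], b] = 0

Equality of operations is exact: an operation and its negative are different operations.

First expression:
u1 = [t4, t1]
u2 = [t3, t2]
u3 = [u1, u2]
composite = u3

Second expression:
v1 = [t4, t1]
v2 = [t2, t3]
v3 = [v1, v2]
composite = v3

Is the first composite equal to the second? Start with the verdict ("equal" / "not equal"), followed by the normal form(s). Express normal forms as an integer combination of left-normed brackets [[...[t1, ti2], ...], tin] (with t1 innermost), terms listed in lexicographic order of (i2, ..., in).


not equal; the first gives [[[t1, t4], t2], t3] - [[[t1, t4], t3], t2] and the second -[[[t1, t4], t2], t3] + [[[t1, t4], t3], t2]

Normal form of the first expression: [[[t1, t4], t2], t3] - [[[t1, t4], t3], t2]
Normal form of the second expression: -[[[t1, t4], t2], t3] + [[[t1, t4], t3], t2]
Distinct normal forms: not equal.


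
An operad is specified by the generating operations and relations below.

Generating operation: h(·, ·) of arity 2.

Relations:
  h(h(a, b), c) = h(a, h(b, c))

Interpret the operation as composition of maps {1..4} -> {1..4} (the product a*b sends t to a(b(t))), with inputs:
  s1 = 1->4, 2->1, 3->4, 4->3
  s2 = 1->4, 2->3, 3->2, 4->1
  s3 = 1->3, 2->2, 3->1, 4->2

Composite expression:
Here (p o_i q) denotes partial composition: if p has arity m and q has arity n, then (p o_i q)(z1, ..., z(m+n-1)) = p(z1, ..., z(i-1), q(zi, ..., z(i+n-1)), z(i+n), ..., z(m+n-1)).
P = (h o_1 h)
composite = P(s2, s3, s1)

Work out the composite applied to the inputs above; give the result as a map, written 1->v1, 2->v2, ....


1->3, 2->2, 3->3, 4->4

h(s2, s3) = 1->2, 2->3, 3->4, 4->3
h(h(s2, s3), s1) = 1->3, 2->2, 3->3, 4->4


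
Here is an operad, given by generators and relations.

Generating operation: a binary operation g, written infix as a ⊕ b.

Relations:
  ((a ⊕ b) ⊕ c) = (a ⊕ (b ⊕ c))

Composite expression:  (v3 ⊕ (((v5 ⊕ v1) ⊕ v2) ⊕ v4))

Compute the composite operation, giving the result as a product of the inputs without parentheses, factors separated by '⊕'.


Key point: g is associative — brackets drop, the v-order remains.
(v5 ⊕ v1) spells out as v5 ⊕ v1
((v5 ⊕ v1) ⊕ v2) spells out as v5 ⊕ v1 ⊕ v2
(((v5 ⊕ v1) ⊕ v2) ⊕ v4) spells out as v5 ⊕ v1 ⊕ v2 ⊕ v4
(v3 ⊕ (((v5 ⊕ v1) ⊕ v2) ⊕ v4)) spells out as v3 ⊕ v5 ⊕ v1 ⊕ v2 ⊕ v4

v3 ⊕ v5 ⊕ v1 ⊕ v2 ⊕ v4


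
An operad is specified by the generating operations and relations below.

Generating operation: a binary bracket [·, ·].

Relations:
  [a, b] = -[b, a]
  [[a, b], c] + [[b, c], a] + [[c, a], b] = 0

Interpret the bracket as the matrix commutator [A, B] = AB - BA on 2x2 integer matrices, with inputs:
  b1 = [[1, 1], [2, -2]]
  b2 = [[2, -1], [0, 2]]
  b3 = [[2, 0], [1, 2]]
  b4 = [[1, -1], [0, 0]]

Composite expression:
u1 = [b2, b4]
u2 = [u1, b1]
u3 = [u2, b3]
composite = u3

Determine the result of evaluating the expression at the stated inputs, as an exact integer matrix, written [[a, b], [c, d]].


[b2, b4] = [[0, 1], [0, 0]]
[[b2, b4], b1] = [[2, -3], [0, -2]]
[[[b2, b4], b1], b3] = [[-3, 0], [-4, 3]]

[[-3, 0], [-4, 3]]


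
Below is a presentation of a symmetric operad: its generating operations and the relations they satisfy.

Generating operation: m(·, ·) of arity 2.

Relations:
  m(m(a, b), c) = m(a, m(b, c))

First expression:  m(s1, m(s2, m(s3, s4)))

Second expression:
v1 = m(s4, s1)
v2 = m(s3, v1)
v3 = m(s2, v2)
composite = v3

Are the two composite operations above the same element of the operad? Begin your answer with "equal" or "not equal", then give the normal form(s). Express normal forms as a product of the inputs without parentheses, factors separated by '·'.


not equal; the first gives s1 · s2 · s3 · s4 and the second s2 · s3 · s4 · s1

The first expression reduces to s1 · s2 · s3 · s4
The second expression reduces to s2 · s3 · s4 · s1
The forms do not match — not equal.


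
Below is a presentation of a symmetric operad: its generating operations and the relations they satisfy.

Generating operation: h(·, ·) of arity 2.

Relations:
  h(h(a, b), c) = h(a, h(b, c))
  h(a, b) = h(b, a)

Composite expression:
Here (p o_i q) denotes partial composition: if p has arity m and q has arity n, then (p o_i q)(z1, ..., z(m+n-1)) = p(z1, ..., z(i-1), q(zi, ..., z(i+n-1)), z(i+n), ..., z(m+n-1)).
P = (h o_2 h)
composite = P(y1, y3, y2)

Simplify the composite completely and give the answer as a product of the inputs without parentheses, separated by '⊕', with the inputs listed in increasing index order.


y1 ⊕ y2 ⊕ y3

Shape and order are irrelevant to h; the y-input set decides.
h(y3, y2) collapses to y3 ⊕ y2
h(y1, h(y3, y2)) collapses to y1 ⊕ y3 ⊕ y2
rearranged into index order: y1 ⊕ y2 ⊕ y3


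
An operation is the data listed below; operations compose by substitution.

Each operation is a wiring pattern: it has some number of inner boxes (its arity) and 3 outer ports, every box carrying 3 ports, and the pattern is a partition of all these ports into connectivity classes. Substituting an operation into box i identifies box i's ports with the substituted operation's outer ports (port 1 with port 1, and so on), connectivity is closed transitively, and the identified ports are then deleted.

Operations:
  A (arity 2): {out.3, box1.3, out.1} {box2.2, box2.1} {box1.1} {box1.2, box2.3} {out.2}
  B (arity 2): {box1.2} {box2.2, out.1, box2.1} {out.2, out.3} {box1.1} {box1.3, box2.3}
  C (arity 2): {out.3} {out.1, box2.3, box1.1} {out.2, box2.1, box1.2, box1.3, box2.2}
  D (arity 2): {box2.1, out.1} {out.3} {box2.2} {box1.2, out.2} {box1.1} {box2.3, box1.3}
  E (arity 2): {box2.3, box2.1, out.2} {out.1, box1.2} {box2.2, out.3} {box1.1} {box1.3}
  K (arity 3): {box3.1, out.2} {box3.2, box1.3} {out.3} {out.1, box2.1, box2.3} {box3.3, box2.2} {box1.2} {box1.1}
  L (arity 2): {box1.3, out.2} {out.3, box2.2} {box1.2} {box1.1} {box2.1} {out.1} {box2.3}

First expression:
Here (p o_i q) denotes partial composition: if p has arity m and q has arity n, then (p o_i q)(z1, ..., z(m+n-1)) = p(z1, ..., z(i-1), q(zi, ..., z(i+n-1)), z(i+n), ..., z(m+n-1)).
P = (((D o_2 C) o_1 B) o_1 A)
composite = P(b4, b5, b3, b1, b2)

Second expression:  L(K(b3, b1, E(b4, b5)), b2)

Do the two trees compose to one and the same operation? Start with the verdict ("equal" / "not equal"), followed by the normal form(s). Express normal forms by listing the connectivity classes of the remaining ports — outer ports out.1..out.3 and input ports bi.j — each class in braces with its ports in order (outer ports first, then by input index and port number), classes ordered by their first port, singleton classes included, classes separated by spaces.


Normal form of the first expression: {out.1, b1.1, b2.3} {out.2} {out.3} {b1.2, b1.3, b2.1, b2.2} {b3.1, b3.2} {b3.3, b4.3} {b4.1} {b4.2, b5.3} {b5.1, b5.2}
Normal form of the second expression: {out.1} {out.2} {out.3, b2.2} {b1.1, b1.3} {b1.2, b5.2} {b2.1} {b2.3} {b3.1} {b3.2} {b3.3, b5.1, b5.3} {b4.1} {b4.2} {b4.3}
No match — not equal.

not equal; first: {out.1, b1.1, b2.3} {out.2} {out.3} {b1.2, b1.3, b2.1, b2.2} {b3.1, b3.2} {b3.3, b4.3} {b4.1} {b4.2, b5.3} {b5.1, b5.2}; second: {out.1} {out.2} {out.3, b2.2} {b1.1, b1.3} {b1.2, b5.2} {b2.1} {b2.3} {b3.1} {b3.2} {b3.3, b5.1, b5.3} {b4.1} {b4.2} {b4.3}


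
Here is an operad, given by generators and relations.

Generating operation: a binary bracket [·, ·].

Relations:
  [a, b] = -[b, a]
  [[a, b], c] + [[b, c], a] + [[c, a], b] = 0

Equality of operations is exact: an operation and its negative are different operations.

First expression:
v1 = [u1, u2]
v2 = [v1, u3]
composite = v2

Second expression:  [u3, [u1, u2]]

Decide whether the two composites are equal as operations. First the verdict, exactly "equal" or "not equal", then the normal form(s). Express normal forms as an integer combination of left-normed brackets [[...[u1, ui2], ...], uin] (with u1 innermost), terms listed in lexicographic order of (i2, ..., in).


Reducing the first expression gives [[u1, u2], u3]
Reducing the second expression gives -[[u1, u2], u3]
Different reductions; not equal.

not equal — first [[u1, u2], u3], second -[[u1, u2], u3]


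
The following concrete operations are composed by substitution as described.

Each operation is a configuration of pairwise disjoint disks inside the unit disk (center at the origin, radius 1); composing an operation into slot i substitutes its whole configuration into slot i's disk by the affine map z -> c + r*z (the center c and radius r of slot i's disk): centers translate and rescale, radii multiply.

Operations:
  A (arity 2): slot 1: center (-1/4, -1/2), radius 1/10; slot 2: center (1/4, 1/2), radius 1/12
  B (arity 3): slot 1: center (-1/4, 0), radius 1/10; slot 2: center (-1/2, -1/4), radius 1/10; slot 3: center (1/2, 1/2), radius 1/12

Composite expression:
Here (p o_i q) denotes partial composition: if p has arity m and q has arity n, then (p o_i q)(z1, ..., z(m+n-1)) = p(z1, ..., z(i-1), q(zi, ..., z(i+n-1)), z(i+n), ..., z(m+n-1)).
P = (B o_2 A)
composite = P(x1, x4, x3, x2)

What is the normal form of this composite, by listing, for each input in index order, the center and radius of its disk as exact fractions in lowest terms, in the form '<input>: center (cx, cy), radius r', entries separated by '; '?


x1: center (-1/4, 0), radius 1/10; x2: center (1/2, 1/2), radius 1/12; x3: center (-19/40, -1/5), radius 1/120; x4: center (-21/40, -3/10), radius 1/100

Only the slot chain above each x matters under B; compose those maps.
x1 passes through 1 substitution, ending at center (-1/4, 0), radius 1/10
x4 passes through 2 substitutions, ending at center (-21/40, -3/10), radius 1/100
x3 passes through 2 substitutions, ending at center (-19/40, -1/5), radius 1/120
x2 passes through 1 substitution, ending at center (1/2, 1/2), radius 1/12


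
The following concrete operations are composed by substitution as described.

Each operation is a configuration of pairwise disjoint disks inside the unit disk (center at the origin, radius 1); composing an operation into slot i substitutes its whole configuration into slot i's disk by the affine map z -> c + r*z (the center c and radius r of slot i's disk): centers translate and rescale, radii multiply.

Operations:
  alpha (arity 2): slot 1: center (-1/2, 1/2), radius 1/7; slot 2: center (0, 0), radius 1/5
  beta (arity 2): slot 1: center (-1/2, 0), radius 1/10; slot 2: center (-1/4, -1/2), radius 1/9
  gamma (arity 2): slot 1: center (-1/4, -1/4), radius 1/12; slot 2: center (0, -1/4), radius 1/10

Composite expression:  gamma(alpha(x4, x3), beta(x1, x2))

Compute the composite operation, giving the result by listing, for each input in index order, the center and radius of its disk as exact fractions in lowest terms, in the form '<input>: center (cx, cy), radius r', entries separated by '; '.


x1: center (-1/20, -1/4), radius 1/100; x2: center (-1/40, -3/10), radius 1/90; x3: center (-1/4, -1/4), radius 1/60; x4: center (-7/24, -5/24), radius 1/84

Follow each x-input down from gamma: c' goes to c + r*c', radius to r*r'.
input x4: applying the 2 nested substitutions gives center (-7/24, -5/24), radius 1/84
input x3: applying the 2 nested substitutions gives center (-1/4, -1/4), radius 1/60
input x1: applying the 2 nested substitutions gives center (-1/20, -1/4), radius 1/100
input x2: applying the 2 nested substitutions gives center (-1/40, -3/10), radius 1/90


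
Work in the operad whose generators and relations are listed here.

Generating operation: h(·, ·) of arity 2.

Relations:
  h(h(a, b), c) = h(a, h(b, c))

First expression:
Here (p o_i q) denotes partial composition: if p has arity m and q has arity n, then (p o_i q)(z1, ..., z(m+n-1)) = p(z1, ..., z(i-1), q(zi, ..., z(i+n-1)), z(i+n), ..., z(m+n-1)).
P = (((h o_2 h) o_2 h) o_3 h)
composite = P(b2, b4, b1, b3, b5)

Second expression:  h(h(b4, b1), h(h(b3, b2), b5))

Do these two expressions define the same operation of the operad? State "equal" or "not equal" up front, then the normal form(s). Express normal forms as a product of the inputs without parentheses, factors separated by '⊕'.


not equal; the first gives b2 ⊕ b4 ⊕ b1 ⊕ b3 ⊕ b5 and the second b4 ⊕ b1 ⊕ b3 ⊕ b2 ⊕ b5

In normal form, the first expression is b2 ⊕ b4 ⊕ b1 ⊕ b3 ⊕ b5
In normal form, the second expression is b4 ⊕ b1 ⊕ b3 ⊕ b2 ⊕ b5
The normal forms differ: not equal.


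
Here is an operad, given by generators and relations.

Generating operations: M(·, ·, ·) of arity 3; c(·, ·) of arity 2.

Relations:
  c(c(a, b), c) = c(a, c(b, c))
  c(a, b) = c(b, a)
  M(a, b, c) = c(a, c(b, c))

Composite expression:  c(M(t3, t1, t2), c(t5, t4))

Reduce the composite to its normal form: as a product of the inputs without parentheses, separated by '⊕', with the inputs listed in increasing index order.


t1 ⊕ t2 ⊕ t3 ⊕ t4 ⊕ t5


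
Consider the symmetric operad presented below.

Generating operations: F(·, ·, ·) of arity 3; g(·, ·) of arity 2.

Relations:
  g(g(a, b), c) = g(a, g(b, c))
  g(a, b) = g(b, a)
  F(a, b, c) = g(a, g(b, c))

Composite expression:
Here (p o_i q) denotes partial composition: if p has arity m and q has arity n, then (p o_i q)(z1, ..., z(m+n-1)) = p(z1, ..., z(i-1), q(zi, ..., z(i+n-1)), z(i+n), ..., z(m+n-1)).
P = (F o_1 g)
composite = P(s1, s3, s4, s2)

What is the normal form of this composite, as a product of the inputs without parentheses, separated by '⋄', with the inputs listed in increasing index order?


Both nesting and order wash out for F; what remains is which s's occur.
g(s1, s3) unparenthesizes to s1 ⋄ s3
F(g(s1, s3), s4, s2) unparenthesizes to s1 ⋄ s3 ⋄ s4 ⋄ s2
reordering the factors by index: s1 ⋄ s2 ⋄ s3 ⋄ s4

s1 ⋄ s2 ⋄ s3 ⋄ s4


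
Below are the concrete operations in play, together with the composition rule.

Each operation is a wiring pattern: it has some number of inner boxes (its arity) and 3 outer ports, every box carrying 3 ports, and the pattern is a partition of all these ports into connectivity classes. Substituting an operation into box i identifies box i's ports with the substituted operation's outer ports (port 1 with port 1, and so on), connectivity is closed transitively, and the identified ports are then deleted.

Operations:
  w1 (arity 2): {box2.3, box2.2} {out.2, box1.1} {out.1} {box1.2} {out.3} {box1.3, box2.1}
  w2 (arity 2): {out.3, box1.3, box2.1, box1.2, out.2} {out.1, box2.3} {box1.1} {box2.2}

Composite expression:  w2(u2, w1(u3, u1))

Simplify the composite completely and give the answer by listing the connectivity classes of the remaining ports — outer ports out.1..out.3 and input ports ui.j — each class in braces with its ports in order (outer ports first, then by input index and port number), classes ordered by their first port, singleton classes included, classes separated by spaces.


Substituting into w2 glues patterns; closure does the rest.
stage w1: inputs (u3, u1), connectivity {out.1} {out.2, u3.1} {out.3} {u1.1, u3.3} {u1.2, u1.3} {u3.2}, out.j its boundary
stage w2: inputs (u2, u3, u1), connectivity {out.1} {out.2, out.3, u2.2, u2.3} {u1.1, u3.3} {u1.2, u1.3} {u2.1} {u3.1} {u3.2}, out.j its boundary

{out.1} {out.2, out.3, u2.2, u2.3} {u1.1, u3.3} {u1.2, u1.3} {u2.1} {u3.1} {u3.2}


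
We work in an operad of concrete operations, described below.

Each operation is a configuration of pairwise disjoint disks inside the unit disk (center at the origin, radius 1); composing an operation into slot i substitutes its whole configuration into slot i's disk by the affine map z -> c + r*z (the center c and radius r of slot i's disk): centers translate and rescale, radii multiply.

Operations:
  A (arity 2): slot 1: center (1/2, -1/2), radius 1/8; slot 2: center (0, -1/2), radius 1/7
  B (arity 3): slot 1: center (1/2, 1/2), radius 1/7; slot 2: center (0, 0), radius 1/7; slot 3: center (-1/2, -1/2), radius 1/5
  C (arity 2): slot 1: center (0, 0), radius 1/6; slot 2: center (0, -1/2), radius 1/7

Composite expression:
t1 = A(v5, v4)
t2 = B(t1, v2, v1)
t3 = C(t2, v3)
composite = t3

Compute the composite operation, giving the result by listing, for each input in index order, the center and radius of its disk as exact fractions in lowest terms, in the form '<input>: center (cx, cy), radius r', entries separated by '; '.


v1: center (-1/12, -1/12), radius 1/30; v2: center (0, 0), radius 1/42; v3: center (0, -1/2), radius 1/7; v4: center (1/12, 1/14), radius 1/294; v5: center (2/21, 1/14), radius 1/336

Affine substitution under C: radii multiply and v-centers shift.
input v5: composing its 3 substitution steps yields center (2/21, 1/14), radius 1/336
input v4: composing its 3 substitution steps yields center (1/12, 1/14), radius 1/294
input v2: composing its 2 substitution steps yields center (0, 0), radius 1/42
input v1: composing its 2 substitution steps yields center (-1/12, -1/12), radius 1/30
input v3: composing its 1 substitution step yields center (0, -1/2), radius 1/7


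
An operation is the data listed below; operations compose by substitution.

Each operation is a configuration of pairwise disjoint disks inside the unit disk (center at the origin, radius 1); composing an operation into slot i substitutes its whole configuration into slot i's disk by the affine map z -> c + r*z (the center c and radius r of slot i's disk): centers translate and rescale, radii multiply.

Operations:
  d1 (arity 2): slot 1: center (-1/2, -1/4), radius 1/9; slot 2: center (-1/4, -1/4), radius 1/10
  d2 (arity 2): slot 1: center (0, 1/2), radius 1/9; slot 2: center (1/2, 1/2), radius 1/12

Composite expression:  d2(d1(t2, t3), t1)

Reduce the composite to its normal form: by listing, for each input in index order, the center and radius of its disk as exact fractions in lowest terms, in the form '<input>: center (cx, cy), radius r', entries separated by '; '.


t1: center (1/2, 1/2), radius 1/12; t2: center (-1/18, 17/36), radius 1/81; t3: center (-1/36, 17/36), radius 1/90

Affine substitution under d2: radii multiply and t-centers shift.
input t2: composing its 2 substitution steps yields center (-1/18, 17/36), radius 1/81
input t3: composing its 2 substitution steps yields center (-1/36, 17/36), radius 1/90
input t1: composing its 1 substitution step yields center (1/2, 1/2), radius 1/12


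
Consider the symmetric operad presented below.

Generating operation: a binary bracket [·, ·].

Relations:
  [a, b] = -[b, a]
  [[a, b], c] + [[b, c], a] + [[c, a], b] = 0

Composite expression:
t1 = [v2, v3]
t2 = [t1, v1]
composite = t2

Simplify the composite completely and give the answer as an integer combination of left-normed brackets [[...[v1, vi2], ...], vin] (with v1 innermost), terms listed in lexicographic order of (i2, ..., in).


-[[v1, v2], v3] + [[v1, v3], v2]


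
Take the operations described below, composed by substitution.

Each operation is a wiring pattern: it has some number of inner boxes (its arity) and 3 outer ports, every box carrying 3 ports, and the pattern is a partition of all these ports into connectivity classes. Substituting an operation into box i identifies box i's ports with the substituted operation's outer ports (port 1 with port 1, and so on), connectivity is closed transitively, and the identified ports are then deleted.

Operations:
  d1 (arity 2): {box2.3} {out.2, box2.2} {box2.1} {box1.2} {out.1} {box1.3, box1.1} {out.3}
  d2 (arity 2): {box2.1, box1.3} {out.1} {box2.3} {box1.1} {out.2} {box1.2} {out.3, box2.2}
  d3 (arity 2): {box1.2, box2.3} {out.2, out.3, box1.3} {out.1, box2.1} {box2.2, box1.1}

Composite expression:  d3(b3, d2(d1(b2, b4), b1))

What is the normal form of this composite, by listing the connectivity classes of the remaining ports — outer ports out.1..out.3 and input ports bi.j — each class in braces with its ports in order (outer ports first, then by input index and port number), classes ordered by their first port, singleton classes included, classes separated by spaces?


{out.1} {out.2, out.3, b3.3} {b1.1} {b1.2, b3.2} {b1.3} {b2.1, b2.3} {b2.2} {b3.1} {b4.1} {b4.2} {b4.3}

Two ports join when wires chain via d3-identified ports.
the subtree at d1 composes to {out.1} {out.2, b4.2} {out.3} {b2.1, b2.3} {b2.2} {b4.1} {b4.3} on (b2, b4); out.j = own outer ports
the subtree at d2 composes to {out.1} {out.2} {out.3, b1.2} {b1.1} {b1.3} {b2.1, b2.3} {b2.2} {b4.1} {b4.2} {b4.3} on (b2, b4, b1); out.j = own outer ports
the subtree at d3 composes to {out.1} {out.2, out.3, b3.3} {b1.1} {b1.2, b3.2} {b1.3} {b2.1, b2.3} {b2.2} {b3.1} {b4.1} {b4.2} {b4.3} on (b3, b2, b4, b1); out.j = own outer ports


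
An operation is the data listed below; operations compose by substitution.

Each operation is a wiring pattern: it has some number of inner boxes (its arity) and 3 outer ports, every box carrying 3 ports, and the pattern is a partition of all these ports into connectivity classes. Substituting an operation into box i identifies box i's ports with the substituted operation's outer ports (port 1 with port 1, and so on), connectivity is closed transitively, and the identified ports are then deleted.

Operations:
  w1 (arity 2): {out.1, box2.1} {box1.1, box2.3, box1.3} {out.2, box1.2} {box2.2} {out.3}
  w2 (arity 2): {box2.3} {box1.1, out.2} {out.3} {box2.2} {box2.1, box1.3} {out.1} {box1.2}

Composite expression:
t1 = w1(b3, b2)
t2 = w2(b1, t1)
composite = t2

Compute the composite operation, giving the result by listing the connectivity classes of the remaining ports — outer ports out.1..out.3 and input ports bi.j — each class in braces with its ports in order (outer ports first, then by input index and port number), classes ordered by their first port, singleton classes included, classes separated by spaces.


{out.1} {out.2, b1.1} {out.3} {b1.2} {b1.3, b2.1} {b2.2} {b2.3, b3.1, b3.3} {b3.2}

Treat the ports identified at w2 as solder joints: merge, then drop.
w1 over (b3, b2) gives {out.1, b2.1} {out.2, b3.2} {out.3} {b2.2} {b2.3, b3.1, b3.3}, out.j being that stage's outer ports
w2 over (b1, b3, b2) gives {out.1} {out.2, b1.1} {out.3} {b1.2} {b1.3, b2.1} {b2.2} {b2.3, b3.1, b3.3} {b3.2}, out.j being that stage's outer ports


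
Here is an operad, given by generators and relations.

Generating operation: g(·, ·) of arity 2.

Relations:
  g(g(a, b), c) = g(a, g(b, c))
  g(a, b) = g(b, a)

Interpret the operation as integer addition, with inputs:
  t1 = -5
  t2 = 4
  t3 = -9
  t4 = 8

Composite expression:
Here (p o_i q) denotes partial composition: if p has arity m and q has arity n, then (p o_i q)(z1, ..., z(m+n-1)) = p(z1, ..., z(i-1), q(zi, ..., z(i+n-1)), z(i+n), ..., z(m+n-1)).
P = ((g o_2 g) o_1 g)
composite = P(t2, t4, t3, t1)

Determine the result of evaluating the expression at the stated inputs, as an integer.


g(t2, t4) = 12
g(t3, t1) = -14
g(g(t2, t4), g(t3, t1)) = -2

-2


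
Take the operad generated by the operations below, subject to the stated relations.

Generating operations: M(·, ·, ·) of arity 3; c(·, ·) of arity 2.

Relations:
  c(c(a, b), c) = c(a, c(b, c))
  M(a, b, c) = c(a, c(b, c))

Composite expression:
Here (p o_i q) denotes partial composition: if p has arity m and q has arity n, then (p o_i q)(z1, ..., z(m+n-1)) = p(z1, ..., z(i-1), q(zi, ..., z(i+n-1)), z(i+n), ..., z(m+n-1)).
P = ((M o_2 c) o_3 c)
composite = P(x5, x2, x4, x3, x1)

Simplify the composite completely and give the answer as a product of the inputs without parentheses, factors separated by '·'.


x5 · x2 · x4 · x3 · x1


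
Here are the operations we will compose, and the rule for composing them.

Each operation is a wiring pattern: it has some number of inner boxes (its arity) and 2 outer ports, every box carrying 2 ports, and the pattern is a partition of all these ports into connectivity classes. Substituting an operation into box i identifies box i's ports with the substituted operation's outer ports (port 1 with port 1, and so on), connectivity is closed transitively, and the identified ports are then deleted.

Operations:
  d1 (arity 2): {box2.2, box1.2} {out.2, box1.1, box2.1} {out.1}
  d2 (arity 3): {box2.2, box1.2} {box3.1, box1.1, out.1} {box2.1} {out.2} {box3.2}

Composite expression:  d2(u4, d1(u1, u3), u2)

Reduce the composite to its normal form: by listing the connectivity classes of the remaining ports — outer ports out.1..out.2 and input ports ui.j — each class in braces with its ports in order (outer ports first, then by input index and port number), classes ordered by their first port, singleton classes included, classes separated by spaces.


{out.1, u2.1, u4.1} {out.2} {u1.1, u3.1, u4.2} {u1.2, u3.2} {u2.2}

Connectivity passes through glued d2-boundaries; trace each wire chain.
the subtree at d1 composes to {out.1} {out.2, u1.1, u3.1} {u1.2, u3.2} on (u1, u3); out.j = own outer ports
the subtree at d2 composes to {out.1, u2.1, u4.1} {out.2} {u1.1, u3.1, u4.2} {u1.2, u3.2} {u2.2} on (u4, u1, u3, u2); out.j = own outer ports


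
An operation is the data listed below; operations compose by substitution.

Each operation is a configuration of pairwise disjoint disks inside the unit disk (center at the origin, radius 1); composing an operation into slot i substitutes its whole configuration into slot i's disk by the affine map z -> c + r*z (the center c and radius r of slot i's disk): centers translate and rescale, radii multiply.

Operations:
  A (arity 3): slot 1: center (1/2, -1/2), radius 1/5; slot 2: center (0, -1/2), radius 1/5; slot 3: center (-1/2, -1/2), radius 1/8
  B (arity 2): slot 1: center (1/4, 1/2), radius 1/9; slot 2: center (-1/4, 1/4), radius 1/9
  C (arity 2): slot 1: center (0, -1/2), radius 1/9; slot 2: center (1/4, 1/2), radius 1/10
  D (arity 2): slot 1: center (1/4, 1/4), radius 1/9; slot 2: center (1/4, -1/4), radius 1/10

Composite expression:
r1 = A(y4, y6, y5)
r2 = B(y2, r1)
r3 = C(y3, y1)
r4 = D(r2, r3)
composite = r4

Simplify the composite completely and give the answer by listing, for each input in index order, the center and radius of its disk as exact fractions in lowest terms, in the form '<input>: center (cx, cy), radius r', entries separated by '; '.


Nesting under D composes maps z -> c + r*z down each y-path.
y2 passes through 2 substitutions, ending at center (5/18, 11/36), radius 1/81
y4 passes through 3 substitutions, ending at center (37/162, 22/81), radius 1/405
y6 passes through 3 substitutions, ending at center (2/9, 22/81), radius 1/405
y5 passes through 3 substitutions, ending at center (35/162, 22/81), radius 1/648
y3 passes through 2 substitutions, ending at center (1/4, -3/10), radius 1/90
y1 passes through 2 substitutions, ending at center (11/40, -1/5), radius 1/100

y1: center (11/40, -1/5), radius 1/100; y2: center (5/18, 11/36), radius 1/81; y3: center (1/4, -3/10), radius 1/90; y4: center (37/162, 22/81), radius 1/405; y5: center (35/162, 22/81), radius 1/648; y6: center (2/9, 22/81), radius 1/405


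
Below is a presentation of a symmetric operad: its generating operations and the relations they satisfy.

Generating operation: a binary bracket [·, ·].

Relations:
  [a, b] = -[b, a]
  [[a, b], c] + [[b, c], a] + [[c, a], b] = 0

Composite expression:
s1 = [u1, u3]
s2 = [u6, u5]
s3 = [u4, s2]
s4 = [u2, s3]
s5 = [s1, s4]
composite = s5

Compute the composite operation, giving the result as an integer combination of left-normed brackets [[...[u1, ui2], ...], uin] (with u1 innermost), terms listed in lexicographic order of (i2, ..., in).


-[[[[[u1, u3], u2], u4], u5], u6] + [[[[[u1, u3], u2], u4], u6], u5] + [[[[[u1, u3], u2], u5], u6], u4] - [[[[[u1, u3], u2], u6], u5], u4] + [[[[[u1, u3], u4], u5], u6], u2] - [[[[[u1, u3], u4], u6], u5], u2] - [[[[[u1, u3], u5], u6], u4], u2] + [[[[[u1, u3], u6], u5], u4], u2]

Left-normed coefficients sit on the u1-initial expansion words.
Composite bracket: [[u1, u3], [u2, [u4, [u6, u5]]]]
Full expansion: 32 signed words from ab - ba (2^5 = 32).
Collect the words opening with u1:
  from u1u3u2u4u5u6, sign -1: term -[[[[[u1, u3], u2], u4], u5], u6]
  from u1u3u2u4u6u5, sign +1: term +[[[[[u1, u3], u2], u4], u6], u5]
  from u1u3u2u5u6u4, sign +1: term +[[[[[u1, u3], u2], u5], u6], u4]
  from u1u3u2u6u5u4, sign -1: term -[[[[[u1, u3], u2], u6], u5], u4]
  from u1u3u4u5u6u2, sign +1: term +[[[[[u1, u3], u4], u5], u6], u2]
  from u1u3u4u6u5u2, sign -1: term -[[[[[u1, u3], u4], u6], u5], u2]
  from u1u3u5u6u4u2, sign -1: term -[[[[[u1, u3], u5], u6], u4], u2]
  from u1u3u6u5u4u2, sign +1: term +[[[[[u1, u3], u6], u5], u4], u2]


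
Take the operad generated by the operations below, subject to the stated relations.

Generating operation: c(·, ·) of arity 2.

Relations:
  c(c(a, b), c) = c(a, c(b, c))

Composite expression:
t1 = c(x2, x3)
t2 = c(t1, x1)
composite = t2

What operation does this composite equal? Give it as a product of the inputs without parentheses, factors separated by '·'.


x2 · x3 · x1

Under associativity of c, the answer is the x's in reading order.
c(x2, x3) spells out as x2 · x3
c(c(x2, x3), x1) spells out as x2 · x3 · x1


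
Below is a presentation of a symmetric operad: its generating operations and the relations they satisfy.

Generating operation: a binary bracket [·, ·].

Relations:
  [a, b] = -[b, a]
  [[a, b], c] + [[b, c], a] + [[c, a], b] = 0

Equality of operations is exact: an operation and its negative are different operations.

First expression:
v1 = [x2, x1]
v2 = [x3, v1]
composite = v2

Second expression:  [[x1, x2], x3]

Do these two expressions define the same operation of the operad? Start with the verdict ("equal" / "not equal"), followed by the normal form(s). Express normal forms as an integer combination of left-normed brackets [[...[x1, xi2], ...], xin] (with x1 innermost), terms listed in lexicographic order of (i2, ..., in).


The first expression, normalized: [[x1, x2], x3]
The second expression, normalized: [[x1, x2], x3]
The normal forms match — equal.

equal; both compose to [[x1, x2], x3]


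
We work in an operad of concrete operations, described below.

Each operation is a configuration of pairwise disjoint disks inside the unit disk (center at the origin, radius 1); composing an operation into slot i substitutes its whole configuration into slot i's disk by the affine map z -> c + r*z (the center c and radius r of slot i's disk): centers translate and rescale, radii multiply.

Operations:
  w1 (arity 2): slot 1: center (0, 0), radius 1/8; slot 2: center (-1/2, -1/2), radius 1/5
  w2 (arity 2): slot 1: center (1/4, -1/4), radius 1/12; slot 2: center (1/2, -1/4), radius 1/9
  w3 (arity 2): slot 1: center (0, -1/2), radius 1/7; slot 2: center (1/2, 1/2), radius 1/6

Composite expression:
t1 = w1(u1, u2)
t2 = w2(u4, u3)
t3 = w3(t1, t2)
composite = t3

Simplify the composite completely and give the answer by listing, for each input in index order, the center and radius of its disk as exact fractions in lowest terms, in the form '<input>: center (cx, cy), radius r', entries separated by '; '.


u1: center (0, -1/2), radius 1/56; u2: center (-1/14, -4/7), radius 1/35; u3: center (7/12, 11/24), radius 1/54; u4: center (13/24, 11/24), radius 1/72


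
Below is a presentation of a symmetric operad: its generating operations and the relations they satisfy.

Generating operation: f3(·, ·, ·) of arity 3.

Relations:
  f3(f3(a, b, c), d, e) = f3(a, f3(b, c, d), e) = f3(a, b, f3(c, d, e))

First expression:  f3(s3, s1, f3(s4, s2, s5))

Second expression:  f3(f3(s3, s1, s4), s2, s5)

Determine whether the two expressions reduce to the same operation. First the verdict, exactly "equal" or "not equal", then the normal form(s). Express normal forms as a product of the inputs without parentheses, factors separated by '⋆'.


equal — both sides give s3 ⋆ s1 ⋆ s4 ⋆ s2 ⋆ s5

The first composite normalizes to s3 ⋆ s1 ⋆ s4 ⋆ s2 ⋆ s5
The second composite normalizes to s3 ⋆ s1 ⋆ s4 ⋆ s2 ⋆ s5
Same normal form: equal.


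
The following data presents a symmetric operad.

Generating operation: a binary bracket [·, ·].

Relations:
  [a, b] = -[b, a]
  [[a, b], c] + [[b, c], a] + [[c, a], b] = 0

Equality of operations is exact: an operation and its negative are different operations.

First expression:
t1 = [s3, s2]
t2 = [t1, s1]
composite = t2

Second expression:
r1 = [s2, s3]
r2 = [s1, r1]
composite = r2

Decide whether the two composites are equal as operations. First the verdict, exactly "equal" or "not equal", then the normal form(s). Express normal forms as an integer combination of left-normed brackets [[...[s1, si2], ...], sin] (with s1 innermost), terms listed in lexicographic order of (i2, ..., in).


The first composite normalizes to [[s1, s2], s3] - [[s1, s3], s2]
The second composite normalizes to [[s1, s2], s3] - [[s1, s3], s2]
The forms coincide; equal.

equal — both sides give [[s1, s2], s3] - [[s1, s3], s2]


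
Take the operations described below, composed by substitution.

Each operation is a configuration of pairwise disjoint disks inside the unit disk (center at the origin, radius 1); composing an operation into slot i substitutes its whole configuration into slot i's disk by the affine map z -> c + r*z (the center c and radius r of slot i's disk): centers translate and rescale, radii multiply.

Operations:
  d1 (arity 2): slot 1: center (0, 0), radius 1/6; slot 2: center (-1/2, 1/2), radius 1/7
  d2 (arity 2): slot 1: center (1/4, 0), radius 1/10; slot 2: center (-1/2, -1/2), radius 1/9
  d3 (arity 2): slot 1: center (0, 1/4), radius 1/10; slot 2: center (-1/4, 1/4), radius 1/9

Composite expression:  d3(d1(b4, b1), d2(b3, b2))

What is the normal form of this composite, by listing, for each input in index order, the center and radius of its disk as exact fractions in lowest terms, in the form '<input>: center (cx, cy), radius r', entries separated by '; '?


b1: center (-1/20, 3/10), radius 1/70; b2: center (-11/36, 7/36), radius 1/81; b3: center (-2/9, 1/4), radius 1/90; b4: center (0, 1/4), radius 1/60

Only the slot chain above each b matters under d3; compose those maps.
tracing b4 down its 2-map path: center (0, 1/4), radius 1/60
tracing b1 down its 2-map path: center (-1/20, 3/10), radius 1/70
tracing b3 down its 2-map path: center (-2/9, 1/4), radius 1/90
tracing b2 down its 2-map path: center (-11/36, 7/36), radius 1/81


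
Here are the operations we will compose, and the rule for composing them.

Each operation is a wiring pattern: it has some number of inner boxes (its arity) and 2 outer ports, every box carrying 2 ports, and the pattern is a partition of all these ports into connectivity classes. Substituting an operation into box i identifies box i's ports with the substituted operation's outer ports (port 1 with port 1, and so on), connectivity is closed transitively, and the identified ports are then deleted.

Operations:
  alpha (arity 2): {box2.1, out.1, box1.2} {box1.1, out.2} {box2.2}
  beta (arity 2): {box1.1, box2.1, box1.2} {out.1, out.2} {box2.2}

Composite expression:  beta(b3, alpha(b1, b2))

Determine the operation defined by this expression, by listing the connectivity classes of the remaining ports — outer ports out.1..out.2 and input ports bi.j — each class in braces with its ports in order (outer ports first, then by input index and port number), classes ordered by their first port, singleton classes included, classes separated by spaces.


{out.1, out.2} {b1.1} {b1.2, b2.1, b3.1, b3.2} {b2.2}

After gluing at beta, chains via deleted ports link the b-ports.
through alpha, on inputs (b1, b2): {out.1, b1.2, b2.1} {out.2, b1.1} {b2.2} (out.j = stage outer ports)
through beta, on inputs (b3, b1, b2): {out.1, out.2} {b1.1} {b1.2, b2.1, b3.1, b3.2} {b2.2} (out.j = stage outer ports)


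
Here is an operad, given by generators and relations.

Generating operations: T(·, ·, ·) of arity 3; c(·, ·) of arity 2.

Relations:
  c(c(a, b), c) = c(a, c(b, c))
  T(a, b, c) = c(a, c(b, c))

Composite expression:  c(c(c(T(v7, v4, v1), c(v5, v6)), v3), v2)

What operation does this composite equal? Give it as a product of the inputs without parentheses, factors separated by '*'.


The c-tree's shape is irrelevant; the v-reading-order decides.
T(v7, v4, v1) linearizes to v7 * v4 * v1
c(v5, v6) linearizes to v5 * v6
c(T(v7, v4, v1), c(v5, v6)) linearizes to v7 * v4 * v1 * v5 * v6
c(c(T(v7, v4, v1), c(v5, v6)), v3) linearizes to v7 * v4 * v1 * v5 * v6 * v3
c(c(c(T(v7, v4, v1), c(v5, v6)), v3), v2) linearizes to v7 * v4 * v1 * v5 * v6 * v3 * v2

v7 * v4 * v1 * v5 * v6 * v3 * v2


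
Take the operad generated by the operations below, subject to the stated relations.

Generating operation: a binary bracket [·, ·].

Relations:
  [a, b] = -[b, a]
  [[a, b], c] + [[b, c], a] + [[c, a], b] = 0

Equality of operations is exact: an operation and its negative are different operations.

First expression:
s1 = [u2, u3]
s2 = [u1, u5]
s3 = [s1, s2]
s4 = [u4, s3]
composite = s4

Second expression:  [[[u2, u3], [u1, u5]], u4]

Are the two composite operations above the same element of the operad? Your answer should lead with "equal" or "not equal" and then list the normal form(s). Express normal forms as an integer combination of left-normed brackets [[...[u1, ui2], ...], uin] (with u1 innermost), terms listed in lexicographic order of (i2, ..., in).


not equal; first: [[[[u1, u5], u2], u3], u4] - [[[[u1, u5], u3], u2], u4]; second: -[[[[u1, u5], u2], u3], u4] + [[[[u1, u5], u3], u2], u4]

Normal form of the first expression: [[[[u1, u5], u2], u3], u4] - [[[[u1, u5], u3], u2], u4]
Normal form of the second expression: -[[[[u1, u5], u2], u3], u4] + [[[[u1, u5], u3], u2], u4]
No match — not equal.
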